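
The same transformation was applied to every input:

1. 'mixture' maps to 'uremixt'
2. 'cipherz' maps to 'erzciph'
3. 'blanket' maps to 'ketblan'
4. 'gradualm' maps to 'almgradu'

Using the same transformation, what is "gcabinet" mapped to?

The pattern: move the last 3 characters to the front (rotate right by 3).
For "gcabinet" the result is "netgcabi".

netgcabi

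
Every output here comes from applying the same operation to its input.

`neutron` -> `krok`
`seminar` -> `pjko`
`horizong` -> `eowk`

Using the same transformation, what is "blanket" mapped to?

The transformation: shift every letter 3 places backward in the alphabet (wrapping around), then keep every other character starting from the first (positions 1st, 3rd, 5th, ...).
"blanket" → "yixkhbq" → "yxhq".
(Check on "seminar": → "pbjfkxo" → "pjko" ✓)

yxhq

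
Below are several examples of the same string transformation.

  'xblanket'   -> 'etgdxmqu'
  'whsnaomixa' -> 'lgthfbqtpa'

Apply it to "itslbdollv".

leuwheeobm

Looking at the pairs, the operation is to move the first 2 characters to the end (rotate left by 2), then shift every letter 7 places backward in the alphabet (wrapping around).
Working it through for "itslbdollv": intermediate "slbdollvit", final "leuwheeobm".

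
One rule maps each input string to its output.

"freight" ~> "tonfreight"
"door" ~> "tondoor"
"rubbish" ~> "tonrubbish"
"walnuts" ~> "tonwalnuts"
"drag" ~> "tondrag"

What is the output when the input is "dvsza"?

tondvsza

The transformation: prepend "ton".
Applying that to "dvsza" gives "tondvsza".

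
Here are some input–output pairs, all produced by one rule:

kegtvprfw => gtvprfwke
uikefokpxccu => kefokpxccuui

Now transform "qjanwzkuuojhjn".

anwzkuuojhjnqj

In each case the input is transformed by: move the first 2 characters to the end (rotate left by 2).
Doing the same to "qjanwzkuuojhjn": "anwzkuuojhjnqj".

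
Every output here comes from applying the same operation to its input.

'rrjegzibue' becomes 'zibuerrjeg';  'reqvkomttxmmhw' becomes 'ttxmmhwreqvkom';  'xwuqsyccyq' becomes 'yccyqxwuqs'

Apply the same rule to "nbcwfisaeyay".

The transformation: swap the front and back halves of the string.
So "nbcwfisaeyay" becomes "saeyaynbcwfi".

saeyaynbcwfi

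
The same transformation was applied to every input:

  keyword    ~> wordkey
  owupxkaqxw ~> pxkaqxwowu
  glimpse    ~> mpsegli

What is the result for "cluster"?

The transformation: move the first 3 characters to the end (rotate left by 3).
Applying that to "cluster" gives "sterclu".

sterclu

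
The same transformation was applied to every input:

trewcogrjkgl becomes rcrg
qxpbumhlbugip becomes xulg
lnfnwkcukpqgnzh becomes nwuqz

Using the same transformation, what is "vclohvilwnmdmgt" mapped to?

chlmg

Looking at the pairs, the operation is to keep one character in every 3, starting at position 2 (positions 2nd, 5th, 8th, ...).
Doing the same to "vclohvilwnmdmgt": "chlmg".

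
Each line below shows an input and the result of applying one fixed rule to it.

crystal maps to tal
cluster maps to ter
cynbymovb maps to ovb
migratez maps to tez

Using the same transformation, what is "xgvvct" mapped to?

The rule is to keep only the last 3 characters.
Applying that to "xgvvct" gives "vct".

vct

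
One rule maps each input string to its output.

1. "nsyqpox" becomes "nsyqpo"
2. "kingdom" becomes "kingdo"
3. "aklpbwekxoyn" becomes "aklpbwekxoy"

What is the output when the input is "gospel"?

What's happening: delete the last character.
Applying that to "gospel" gives "gospe".

gospe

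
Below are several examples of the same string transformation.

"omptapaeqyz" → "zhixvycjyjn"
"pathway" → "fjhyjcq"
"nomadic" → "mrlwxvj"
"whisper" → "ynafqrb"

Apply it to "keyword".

The transformation: move the last 3 characters to the front (rotate right by 3), then shift every letter 9 places forward in the alphabet (wrapping around).
For "keyword", step one produces "ordkeyw"; step two turns that into "xamtnhf".

xamtnhf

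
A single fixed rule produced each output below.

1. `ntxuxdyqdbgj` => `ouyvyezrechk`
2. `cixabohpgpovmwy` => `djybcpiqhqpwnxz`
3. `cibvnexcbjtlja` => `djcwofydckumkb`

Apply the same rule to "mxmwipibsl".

nynxjqjctm

What's happening: shift every letter 1 place forward in the alphabet (wrapping around).
Applying that to "mxmwipibsl" gives "nynxjqjctm".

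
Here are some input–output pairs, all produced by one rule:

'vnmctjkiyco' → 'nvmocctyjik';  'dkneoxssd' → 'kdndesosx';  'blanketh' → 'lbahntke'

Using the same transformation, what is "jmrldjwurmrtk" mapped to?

Each output is the input with this applied: move the first character to the end, then take characters alternately from the front and the back (1st, last, 2nd, 2nd-last, ...).
Working it through for "jmrldjwurmrtk": intermediate "mrldjwurmrtkj", final "mjrkltdrjmwru".

mjrkltdrjmwru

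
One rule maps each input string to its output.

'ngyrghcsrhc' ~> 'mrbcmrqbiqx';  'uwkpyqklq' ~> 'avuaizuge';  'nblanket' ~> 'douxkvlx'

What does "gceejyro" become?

In each case the input is transformed by: shift every letter 10 places forward in the alphabet (wrapping around), then reverse the string.
"gceejyro" → "qmootiby" → "ybitoomq".

ybitoomq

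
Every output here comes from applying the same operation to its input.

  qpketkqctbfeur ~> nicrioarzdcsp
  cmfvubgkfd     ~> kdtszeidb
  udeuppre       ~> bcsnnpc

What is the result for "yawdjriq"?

The transformation: delete the first character, then shift every letter 2 places backward in the alphabet (wrapping around).
Applying both steps to "yawdjriq": "awdjriq", then "yubhpgo".

yubhpgo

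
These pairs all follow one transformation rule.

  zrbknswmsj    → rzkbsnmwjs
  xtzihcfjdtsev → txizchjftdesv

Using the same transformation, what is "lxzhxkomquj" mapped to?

xlhzkxmouqj

In each case the input is transformed by: swap each adjacent pair of characters (1↔2, 3↔4, ...).
On "lxzhxkomquj" that produces "xlhzkxmouqj".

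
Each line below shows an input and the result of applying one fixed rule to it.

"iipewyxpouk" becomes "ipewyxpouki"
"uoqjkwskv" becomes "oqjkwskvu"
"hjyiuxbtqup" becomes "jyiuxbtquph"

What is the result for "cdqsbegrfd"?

The transformation: move the first character to the end.
So "cdqsbegrfd" becomes "dqsbegrfdc".

dqsbegrfdc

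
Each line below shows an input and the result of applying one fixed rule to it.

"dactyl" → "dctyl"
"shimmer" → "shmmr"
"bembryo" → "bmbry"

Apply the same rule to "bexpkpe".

bxpkp

What's happening: remove every vowel.
For "bexpkpe" the result is "bxpkp".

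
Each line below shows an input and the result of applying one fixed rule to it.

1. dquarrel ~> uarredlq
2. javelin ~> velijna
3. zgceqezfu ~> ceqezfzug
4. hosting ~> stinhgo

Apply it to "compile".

The rule is to swap the first and last characters, then move the first 2 characters to the end (rotate left by 2).
So "compile" becomes "mpilceo".

mpilceo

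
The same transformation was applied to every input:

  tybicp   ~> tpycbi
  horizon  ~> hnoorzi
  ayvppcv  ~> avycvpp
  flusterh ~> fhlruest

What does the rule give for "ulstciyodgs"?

uslgsdtocyi

The rule is to take characters alternately from the front and the back (1st, last, 2nd, 2nd-last, ...).
On "ulstciyodgs" that produces "uslgsdtocyi".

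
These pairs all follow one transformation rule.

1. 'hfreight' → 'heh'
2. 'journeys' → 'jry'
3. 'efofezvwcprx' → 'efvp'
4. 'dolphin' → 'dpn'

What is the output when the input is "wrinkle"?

wne

Rule — keep one character in every 3, starting at position 1 (positions 1st, 4th, 7th, ...).
For "wrinkle" the result is "wne".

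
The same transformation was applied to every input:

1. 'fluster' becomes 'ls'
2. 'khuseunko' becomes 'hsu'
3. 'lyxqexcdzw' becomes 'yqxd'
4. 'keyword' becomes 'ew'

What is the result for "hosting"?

The rule is to delete the last 2 characters, then keep every other character starting from the second (positions 2nd, 4th, 6th, ...).
"hosting" → "hosti" → "ot".

ot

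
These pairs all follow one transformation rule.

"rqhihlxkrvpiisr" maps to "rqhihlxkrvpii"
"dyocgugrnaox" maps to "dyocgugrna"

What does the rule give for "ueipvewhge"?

Looking at the pairs, the operation is to delete the last 2 characters.
On "ueipvewhge" that produces "ueipvewh".

ueipvewh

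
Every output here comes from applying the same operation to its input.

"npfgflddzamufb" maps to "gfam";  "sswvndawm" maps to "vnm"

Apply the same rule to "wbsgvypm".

gv

Each output is the input with this applied: swap each adjacent pair of characters (1↔2, 3↔4, ...), then keep one character in every 3, starting at position 3 (positions 3rd, 6th, 9th, ...).
On "wbsgvypm": the first step gives "bwgsyvmp", and the second then gives "gv".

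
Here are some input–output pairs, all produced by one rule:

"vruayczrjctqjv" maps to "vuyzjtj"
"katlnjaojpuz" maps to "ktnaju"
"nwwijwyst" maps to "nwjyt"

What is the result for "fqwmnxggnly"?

Looking at the pairs, the operation is to keep every other character starting from the first (positions 1st, 3rd, 5th, ...).
"fqwmnxggnly" → "fwngny".

fwngny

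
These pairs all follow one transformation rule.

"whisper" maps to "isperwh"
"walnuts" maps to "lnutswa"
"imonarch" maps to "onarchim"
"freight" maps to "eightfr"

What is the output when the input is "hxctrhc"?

The pattern: move the first 2 characters to the end (rotate left by 2).
So "hxctrhc" becomes "ctrhchx".

ctrhchx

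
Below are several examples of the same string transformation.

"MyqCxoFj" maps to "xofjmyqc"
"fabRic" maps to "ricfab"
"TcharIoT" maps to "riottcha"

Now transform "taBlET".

lettab

In each case the input is transformed by: swap the front and back halves of the string, then convert every letter to lowercase.
Working it through for "taBlET": intermediate "lETtaB", final "lettab".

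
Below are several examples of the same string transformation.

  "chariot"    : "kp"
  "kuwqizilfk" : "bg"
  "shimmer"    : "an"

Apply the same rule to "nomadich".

yd

Each output is the input with this applied: shift every letter 4 places backward in the alphabet (wrapping around), then keep only the last 2 characters.
On "nomadich": the first step gives "jkiwzeyd", and the second then gives "yd".
(Check on "shimmer": → "odeiian" → "an" ✓)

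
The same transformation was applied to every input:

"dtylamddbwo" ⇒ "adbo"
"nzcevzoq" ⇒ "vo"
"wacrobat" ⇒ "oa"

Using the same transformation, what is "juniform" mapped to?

Looking at the pairs, the operation is to delete the first 3 characters, then keep every other character starting from the second (positions 2nd, 4th, 6th, ...).
Applying both steps to "juniform": "iform", then "fr".

fr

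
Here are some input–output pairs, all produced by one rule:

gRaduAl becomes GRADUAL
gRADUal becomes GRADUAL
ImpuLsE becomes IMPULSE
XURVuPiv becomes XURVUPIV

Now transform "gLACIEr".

GLACIER

Looking at the pairs, the operation is to convert every letter to uppercase.
For "gLACIEr" the result is "GLACIER".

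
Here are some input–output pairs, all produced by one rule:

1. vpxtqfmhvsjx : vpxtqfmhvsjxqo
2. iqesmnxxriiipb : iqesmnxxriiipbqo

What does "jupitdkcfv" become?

The rule is to append "qo".
For "jupitdkcfv" the result is "jupitdkcfvqo".

jupitdkcfvqo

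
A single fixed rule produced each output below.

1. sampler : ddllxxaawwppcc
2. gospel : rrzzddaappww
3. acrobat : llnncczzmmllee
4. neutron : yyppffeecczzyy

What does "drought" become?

oocczzffrrssee

The transformation: shift every letter 11 places forward in the alphabet (wrapping around), then double every character.
Working it through for "drought": intermediate "oczfrse", final "oocczzffrrssee".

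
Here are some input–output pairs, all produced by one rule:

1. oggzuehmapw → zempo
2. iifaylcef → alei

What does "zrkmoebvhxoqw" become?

Rule — move the first 2 characters to the end (rotate left by 2), then keep every other character starting from the second (positions 2nd, 4th, 6th, ...).
Applying both steps to "zrkmoebvhxoqw": "kmoebvhxoqwzr", then "mevxqz".

mevxqz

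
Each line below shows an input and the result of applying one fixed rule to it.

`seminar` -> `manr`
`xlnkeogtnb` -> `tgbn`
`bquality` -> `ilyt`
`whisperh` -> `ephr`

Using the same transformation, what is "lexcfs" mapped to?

cxsf

The pattern: swap each adjacent pair of characters (1↔2, 3↔4, ...), then keep only the last 4 characters.
Applying both steps to "lexcfs": "elcxsf", then "cxsf".
(Check on "xlnkeogtnb": → "lxknoetgbn" → "tgbn" ✓)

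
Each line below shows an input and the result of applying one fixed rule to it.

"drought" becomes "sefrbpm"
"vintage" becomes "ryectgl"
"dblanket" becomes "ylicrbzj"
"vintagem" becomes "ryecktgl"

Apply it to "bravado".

tybmzpy

The rule is to shift every letter 2 places backward in the alphabet (wrapping around), then move the first 3 characters to the end (rotate left by 3).
"bravado" → "zpytybm" → "tybmzpy".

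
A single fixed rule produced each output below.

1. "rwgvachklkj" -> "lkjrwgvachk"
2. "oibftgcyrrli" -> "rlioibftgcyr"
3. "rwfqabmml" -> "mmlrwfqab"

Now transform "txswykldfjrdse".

The rule is to move the last 3 characters to the front (rotate right by 3).
Doing the same to "txswykldfjrdse": "dsetxswykldfjr".

dsetxswykldfjr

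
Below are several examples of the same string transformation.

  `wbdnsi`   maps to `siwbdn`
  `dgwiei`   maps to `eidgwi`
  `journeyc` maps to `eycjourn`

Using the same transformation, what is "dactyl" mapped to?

yldact

The pattern: move the first character to the end, then swap the front and back halves of the string.
Doing the same to "dactyl": "yldact".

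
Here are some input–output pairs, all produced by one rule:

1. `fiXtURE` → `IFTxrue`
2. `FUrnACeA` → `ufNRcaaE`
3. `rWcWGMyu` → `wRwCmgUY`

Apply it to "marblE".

AMBReL

In each case the input is transformed by: flip the case of every letter, then swap each adjacent pair of characters (1↔2, 3↔4, ...).
For "marblE", step one produces "MARBLe"; step two turns that into "AMBReL".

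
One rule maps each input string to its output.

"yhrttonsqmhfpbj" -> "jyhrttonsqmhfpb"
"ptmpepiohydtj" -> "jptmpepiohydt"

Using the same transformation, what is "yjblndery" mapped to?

yyjblnder

What's happening: move the last character to the front.
"yjblndery" → "yyjblnder".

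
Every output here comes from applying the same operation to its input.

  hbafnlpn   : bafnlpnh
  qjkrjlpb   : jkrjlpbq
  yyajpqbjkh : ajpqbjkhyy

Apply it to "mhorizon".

Rule — move the last 3 characters to the front (rotate right by 3), then swap the front and back halves of the string.
So "mhorizon" becomes "horizonm".

horizonm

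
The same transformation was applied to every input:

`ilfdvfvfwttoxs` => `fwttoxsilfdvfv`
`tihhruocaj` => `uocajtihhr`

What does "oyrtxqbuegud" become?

Each output is the input with this applied: swap the front and back halves of the string.
On "oyrtxqbuegud" that produces "buegudoyrtxq".

buegudoyrtxq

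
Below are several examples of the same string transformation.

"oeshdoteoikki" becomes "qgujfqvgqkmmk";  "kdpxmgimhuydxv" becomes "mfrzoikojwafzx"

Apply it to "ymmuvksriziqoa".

Each output is the input with this applied: shift every letter 2 places forward in the alphabet (wrapping around).
Doing the same to "ymmuvksriziqoa": "aoowxmutkbksqc".

aoowxmutkbksqc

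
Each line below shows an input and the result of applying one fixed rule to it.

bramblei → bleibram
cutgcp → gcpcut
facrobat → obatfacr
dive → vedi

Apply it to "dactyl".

Looking at the pairs, the operation is to swap the front and back halves of the string.
On "dactyl" that produces "tyldac".

tyldac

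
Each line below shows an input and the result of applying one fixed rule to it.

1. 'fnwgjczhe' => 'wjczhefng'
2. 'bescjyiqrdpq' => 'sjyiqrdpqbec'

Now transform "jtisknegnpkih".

iknegnpkihjts

The pattern: move the first 3 characters to the end (rotate left by 3), then swap the first and last characters.
Working it through for "jtisknegnpkih": intermediate "sknegnpkihjti", final "iknegnpkihjts".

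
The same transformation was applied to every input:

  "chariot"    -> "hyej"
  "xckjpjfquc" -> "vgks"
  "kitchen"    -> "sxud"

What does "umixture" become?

jkhu

What's happening: shift every letter 10 places backward in the alphabet (wrapping around), then keep only the last 4 characters.
Applying that to "umixture" gives "jkhu".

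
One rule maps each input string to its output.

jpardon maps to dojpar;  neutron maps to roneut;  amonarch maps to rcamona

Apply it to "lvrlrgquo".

The transformation: delete the last character, then move the last 2 characters to the front (rotate right by 2).
For "lvrlrgquo", step one produces "lvrlrgqu"; step two turns that into "qulvrlrg".

qulvrlrg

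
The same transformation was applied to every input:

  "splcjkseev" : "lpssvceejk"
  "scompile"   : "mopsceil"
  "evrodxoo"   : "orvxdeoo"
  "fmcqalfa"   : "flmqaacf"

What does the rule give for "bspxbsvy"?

svxybbps

The transformation: sort the characters into alphabetical order, then swap the front and back halves of the string.
On "bspxbsvy": the first step gives "bbpssvxy", and the second then gives "svxybbps".
(Check on "fmcqalfa": → "aacfflmq" → "flmqaacf" ✓)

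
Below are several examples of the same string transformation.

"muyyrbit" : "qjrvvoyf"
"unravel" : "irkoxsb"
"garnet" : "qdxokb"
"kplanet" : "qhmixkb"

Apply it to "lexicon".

In each case the input is transformed by: move the last character to the front, then shift every letter 3 places backward in the alphabet (wrapping around).
"lexicon" → "kibufzl".
(Check on "garnet": → "tgarne" → "qdxokb" ✓)

kibufzl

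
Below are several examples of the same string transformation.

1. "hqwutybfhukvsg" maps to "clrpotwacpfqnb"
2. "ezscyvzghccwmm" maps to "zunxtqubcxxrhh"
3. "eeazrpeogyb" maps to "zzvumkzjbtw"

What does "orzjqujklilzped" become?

jmuelpefgdgukzy

Each output is the input with this applied: shift every letter 5 places backward in the alphabet (wrapping around).
Applying that to "orzjqujklilzped" gives "jmuelpefgdgukzy".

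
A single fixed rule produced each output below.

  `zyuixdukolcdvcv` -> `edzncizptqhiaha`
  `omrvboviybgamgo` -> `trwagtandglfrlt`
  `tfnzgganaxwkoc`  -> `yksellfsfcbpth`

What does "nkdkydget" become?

spipdiljy

Each output is the input with this applied: shift every letter 5 places forward in the alphabet (wrapping around).
Doing the same to "nkdkydget": "spipdiljy".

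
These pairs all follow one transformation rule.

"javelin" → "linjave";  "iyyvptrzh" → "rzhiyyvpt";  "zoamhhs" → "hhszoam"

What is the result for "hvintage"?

agehvint

Each output is the input with this applied: move the last 3 characters to the front (rotate right by 3).
Applying that to "hvintage" gives "agehvint".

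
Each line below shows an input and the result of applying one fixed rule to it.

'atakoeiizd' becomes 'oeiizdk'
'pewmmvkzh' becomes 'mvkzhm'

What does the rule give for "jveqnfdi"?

nfdiq

The transformation: delete the first 3 characters, then move the first character to the end.
For "jveqnfdi", step one produces "qnfdi"; step two turns that into "nfdiq".
(Check on "pewmmvkzh": → "mmvkzh" → "mvkzhm" ✓)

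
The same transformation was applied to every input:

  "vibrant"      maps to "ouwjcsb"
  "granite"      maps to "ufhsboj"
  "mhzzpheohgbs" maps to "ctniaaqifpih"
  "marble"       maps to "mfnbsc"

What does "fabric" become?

jdgbcs

In each case the input is transformed by: shift every letter 1 place forward in the alphabet (wrapping around), then move the last 2 characters to the front (rotate right by 2).
Working it through for "fabric": intermediate "gbcsjd", final "jdgbcs".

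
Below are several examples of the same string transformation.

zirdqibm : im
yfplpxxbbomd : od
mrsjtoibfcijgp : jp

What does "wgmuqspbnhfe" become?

he

The pattern: keep every other character starting from the second (positions 2nd, 4th, 6th, ...), then keep only the last 2 characters.
So "wgmuqspbnhfe" becomes "he".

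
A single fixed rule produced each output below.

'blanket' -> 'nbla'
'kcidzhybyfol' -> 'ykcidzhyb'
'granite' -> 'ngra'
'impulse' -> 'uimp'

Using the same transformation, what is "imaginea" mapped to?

iimag

The transformation: delete the last 3 characters, then move the last character to the front.
Working it through for "imaginea": intermediate "imagi", final "iimag".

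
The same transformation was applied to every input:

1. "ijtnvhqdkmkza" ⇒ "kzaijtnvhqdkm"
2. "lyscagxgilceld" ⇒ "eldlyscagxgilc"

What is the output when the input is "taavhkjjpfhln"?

hlntaavhkjjpf

The rule is to move the last 3 characters to the front (rotate right by 3).
"taavhkjjpfhln" → "hlntaavhkjjpf".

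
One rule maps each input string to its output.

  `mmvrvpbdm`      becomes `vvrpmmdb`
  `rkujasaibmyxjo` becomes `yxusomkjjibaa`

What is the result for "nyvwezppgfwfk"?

Each output is the input with this applied: delete the first character, then sort the characters into reverse alphabetical order.
For "nyvwezppgfwfk", step one produces "yvwezppgfwfk"; step two turns that into "zywwvppkgffe".

zywwvppkgffe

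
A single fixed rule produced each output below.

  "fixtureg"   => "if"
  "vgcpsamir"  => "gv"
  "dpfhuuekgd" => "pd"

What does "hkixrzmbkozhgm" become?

kh

The pattern: reverse the string, then keep only the last 2 characters.
Starting from "hkixrzmbkozhgm": after the first operation, "mghzokbmzrxikh"; after the second, "kh".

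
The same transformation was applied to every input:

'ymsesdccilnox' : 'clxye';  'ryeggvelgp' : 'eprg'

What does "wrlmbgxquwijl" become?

xwlwm

The rule is to keep one character in every 3, starting at position 1 (positions 1st, 4th, 7th, ...), then move the first 2 characters to the end (rotate left by 2).
"wrlmbgxquwijl" → "xwlwm".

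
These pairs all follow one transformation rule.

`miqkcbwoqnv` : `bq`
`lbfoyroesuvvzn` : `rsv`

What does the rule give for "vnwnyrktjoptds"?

The transformation: keep one character in every 3, starting at position 3 (positions 3rd, 6th, 9th, ...), then delete the first character.
Starting from "vnwnyrktjoptds": after the first operation, "wrjt"; after the second, "rjt".

rjt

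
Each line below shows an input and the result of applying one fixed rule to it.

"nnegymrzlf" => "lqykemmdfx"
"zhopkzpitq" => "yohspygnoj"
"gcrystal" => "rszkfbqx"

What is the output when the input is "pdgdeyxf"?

dxweocfc

The rule is to swap the front and back halves of the string, then shift every letter 1 place backward in the alphabet (wrapping around).
Doing the same to "pdgdeyxf": "dxweocfc".
(Check on "zhopkzpitq": → "zpitqzhopk" → "yohspygnoj" ✓)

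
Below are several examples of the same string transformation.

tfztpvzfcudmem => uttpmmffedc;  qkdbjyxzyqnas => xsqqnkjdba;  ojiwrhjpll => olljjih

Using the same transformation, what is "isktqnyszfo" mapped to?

Rule — sort the characters into reverse alphabetical order, then delete the first 3 characters.
Working it through for "isktqnyszfo": intermediate "zytssqonkif", final "ssqonkif".

ssqonkif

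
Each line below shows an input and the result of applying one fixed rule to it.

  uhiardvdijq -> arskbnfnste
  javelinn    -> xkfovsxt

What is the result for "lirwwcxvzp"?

zsbggmhfjv

The pattern: shift every letter 10 places forward in the alphabet (wrapping around), then swap the first and last characters.
For "lirwwcxvzp", step one produces "vsbggmhfjz"; step two turns that into "zsbggmhfjv".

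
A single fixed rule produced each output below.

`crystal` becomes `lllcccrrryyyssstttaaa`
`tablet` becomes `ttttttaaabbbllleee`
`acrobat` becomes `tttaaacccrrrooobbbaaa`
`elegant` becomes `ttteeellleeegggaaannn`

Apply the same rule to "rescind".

dddrrreeesssccciiinnn

The rule is to move the last character to the front, then repeat every character 3 times.
On "rescind": the first step gives "drescin", and the second then gives "dddrrreeesssccciiinnn".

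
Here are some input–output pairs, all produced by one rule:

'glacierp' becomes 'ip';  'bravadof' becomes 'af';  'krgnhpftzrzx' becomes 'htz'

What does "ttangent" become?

In each case the input is transformed by: keep one character in every 3, starting at position 2 (positions 2nd, 5th, 8th, ...), then delete the first character.
Working it through for "ttangent": intermediate "tgt", final "gt".

gt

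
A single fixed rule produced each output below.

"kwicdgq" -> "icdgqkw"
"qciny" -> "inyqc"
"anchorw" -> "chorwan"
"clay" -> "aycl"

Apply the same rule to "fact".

The rule is to move the first 2 characters to the end (rotate left by 2).
For "fact" the result is "ctfa".

ctfa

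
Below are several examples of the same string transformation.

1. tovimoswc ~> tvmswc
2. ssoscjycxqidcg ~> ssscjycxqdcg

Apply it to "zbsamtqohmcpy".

The pattern: remove every vowel.
On "zbsamtqohmcpy" that produces "zbsmtqhmcpy".

zbsmtqhmcpy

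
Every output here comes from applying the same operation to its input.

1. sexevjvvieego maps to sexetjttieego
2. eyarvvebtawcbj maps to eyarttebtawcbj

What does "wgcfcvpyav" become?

wgcfctpyat

What's happening: replace every "v" with "t".
Doing the same to "wgcfcvpyav": "wgcfctpyat".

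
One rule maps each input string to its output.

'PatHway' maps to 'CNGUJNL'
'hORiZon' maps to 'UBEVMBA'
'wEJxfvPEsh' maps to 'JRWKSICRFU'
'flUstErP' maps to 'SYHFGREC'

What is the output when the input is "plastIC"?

The transformation: shift every letter 13 places forward in the alphabet (wrapping around) — i.e. ROT13, then convert every letter to uppercase.
Working it through for "plastIC": intermediate "cynfgVP", final "CYNFGVP".

CYNFGVP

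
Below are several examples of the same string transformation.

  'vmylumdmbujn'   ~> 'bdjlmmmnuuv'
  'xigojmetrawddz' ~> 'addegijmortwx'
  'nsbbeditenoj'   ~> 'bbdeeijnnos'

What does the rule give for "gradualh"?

aadghlr

In each case the input is transformed by: sort the characters into alphabetical order, then delete the last character.
On "gradualh": the first step gives "aadghlru", and the second then gives "aadghlr".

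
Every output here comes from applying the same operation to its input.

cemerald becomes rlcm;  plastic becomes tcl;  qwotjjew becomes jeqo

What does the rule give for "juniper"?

The pattern: move the first 3 characters to the end (rotate left by 3), then keep every other character starting from the second (positions 2nd, 4th, 6th, ...).
"juniper" → "pru".

pru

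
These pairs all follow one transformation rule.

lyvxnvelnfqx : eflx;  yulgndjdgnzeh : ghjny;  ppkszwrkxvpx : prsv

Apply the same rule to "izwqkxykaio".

iiqy

The transformation: keep one character in every 3, starting at position 1 (positions 1st, 4th, 7th, ...), then sort the characters into alphabetical order.
Starting from "izwqkxykaio": after the first operation, "iqyi"; after the second, "iiqy".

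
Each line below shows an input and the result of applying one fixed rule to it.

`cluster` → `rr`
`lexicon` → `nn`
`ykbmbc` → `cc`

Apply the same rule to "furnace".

Looking at the pairs, the operation is to repeat every character 3 times, then keep only the last 2 characters.
Applying both steps to "furnace": "fffuuurrrnnnaaaccceee", then "ee".

ee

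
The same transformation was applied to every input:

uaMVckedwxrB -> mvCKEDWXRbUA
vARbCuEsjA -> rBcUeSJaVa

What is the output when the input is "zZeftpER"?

The rule is to move the first 2 characters to the end (rotate left by 2), then flip the case of every letter.
Working it through for "zZeftpER": intermediate "eftpERzZ", final "EFTPerZz".
(Check on "uaMVckedwxrB": → "MVckedwxrBua" → "mvCKEDWXRbUA" ✓)

EFTPerZz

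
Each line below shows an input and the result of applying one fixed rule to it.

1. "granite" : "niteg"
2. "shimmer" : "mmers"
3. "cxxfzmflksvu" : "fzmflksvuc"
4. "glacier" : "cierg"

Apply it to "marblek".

Each output is the input with this applied: move the first 3 characters to the end (rotate left by 3), then delete the last 2 characters.
Starting from "marblek": after the first operation, "blekmar"; after the second, "blekm".

blekm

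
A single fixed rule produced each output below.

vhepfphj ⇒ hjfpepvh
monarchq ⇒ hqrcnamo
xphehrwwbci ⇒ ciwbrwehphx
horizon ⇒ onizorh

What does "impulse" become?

seulmpi

Looking at the pairs, the operation is to reverse the string, then swap each adjacent pair of characters (1↔2, 3↔4, ...).
On "impulse": the first step gives "eslupmi", and the second then gives "seulmpi".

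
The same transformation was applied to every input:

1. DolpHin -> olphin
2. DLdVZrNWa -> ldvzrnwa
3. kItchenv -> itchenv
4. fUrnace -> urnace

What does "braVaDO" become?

ravado

The pattern: delete the first character, then convert every letter to lowercase.
On "braVaDO": the first step gives "raVaDO", and the second then gives "ravado".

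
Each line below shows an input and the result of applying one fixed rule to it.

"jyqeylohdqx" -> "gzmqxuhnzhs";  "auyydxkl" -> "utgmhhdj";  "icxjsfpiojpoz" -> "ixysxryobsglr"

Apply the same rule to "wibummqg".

Each output is the input with this applied: reverse the string, then shift every letter 9 places forward in the alphabet (wrapping around).
On "wibummqg": the first step gives "gqmmubiw", and the second then gives "pzvvdkrf".

pzvvdkrf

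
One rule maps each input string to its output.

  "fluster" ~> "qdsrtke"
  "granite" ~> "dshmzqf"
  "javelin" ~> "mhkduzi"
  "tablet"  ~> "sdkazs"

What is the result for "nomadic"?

bhczlnm

The transformation: shift every letter 1 place backward in the alphabet (wrapping around), then reverse the string.
"nomadic" → "mnlzchb" → "bhczlnm".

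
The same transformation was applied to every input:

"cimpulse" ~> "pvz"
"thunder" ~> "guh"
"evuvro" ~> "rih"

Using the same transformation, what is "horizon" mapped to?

ube

The rule is to shift every letter 13 places forward in the alphabet (wrapping around) — i.e. ROT13, then keep only the first 3 characters.
For "horizon" the result is "ube".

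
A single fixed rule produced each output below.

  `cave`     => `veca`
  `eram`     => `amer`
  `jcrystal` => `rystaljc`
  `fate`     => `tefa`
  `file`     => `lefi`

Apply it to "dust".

In each case the input is transformed by: move the first 2 characters to the end (rotate left by 2).
"dust" → "stdu".

stdu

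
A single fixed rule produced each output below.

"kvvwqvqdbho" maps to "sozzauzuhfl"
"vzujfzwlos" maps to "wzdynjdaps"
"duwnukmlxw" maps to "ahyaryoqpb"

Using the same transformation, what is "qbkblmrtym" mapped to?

qufofpqvxc

In each case the input is transformed by: move the last character to the front, then shift every letter 4 places forward in the alphabet (wrapping around).
Starting from "qbkblmrtym": after the first operation, "mqbkblmrty"; after the second, "qufofpqvxc".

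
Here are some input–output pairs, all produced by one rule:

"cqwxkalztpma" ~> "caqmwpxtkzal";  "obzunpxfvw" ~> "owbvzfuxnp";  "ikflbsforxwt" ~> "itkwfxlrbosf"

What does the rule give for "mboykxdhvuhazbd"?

Looking at the pairs, the operation is to take characters alternately from the front and the back (1st, last, 2nd, 2nd-last, ...).
On "mboykxdhvuhazbd" that produces "mdbbozyakhxudvh".

mdbbozyakhxudvh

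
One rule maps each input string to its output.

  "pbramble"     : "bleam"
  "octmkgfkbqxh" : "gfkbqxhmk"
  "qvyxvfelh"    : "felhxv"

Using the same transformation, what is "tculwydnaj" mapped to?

The pattern: delete the first 3 characters, then move the first 2 characters to the end (rotate left by 2).
On "tculwydnaj": the first step gives "lwydnaj", and the second then gives "ydnajlw".

ydnajlw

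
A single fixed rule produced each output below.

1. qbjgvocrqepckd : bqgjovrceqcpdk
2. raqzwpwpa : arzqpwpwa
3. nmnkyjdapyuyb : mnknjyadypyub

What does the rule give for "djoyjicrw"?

The transformation: swap each adjacent pair of characters (1↔2, 3↔4, ...).
Doing the same to "djoyjicrw": "jdyoijrcw".

jdyoijrcw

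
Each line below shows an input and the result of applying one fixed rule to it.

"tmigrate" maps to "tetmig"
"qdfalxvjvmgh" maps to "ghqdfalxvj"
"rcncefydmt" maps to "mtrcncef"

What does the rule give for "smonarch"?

chsmon

What's happening: move the last 2 characters to the front (rotate right by 2), then delete the last 2 characters.
For "smonarch", step one produces "chsmonar"; step two turns that into "chsmon".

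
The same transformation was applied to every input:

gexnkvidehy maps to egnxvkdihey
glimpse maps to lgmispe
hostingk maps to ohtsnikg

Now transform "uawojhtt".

auowhjtt

Looking at the pairs, the operation is to swap each adjacent pair of characters (1↔2, 3↔4, ...).
Applying that to "uawojhtt" gives "auowhjtt".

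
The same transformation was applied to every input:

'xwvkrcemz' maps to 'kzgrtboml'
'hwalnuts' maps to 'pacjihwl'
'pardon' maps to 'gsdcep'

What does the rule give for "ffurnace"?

In each case the input is transformed by: shift every letter 11 places backward in the alphabet (wrapping around), then move the first 2 characters to the end (rotate left by 2).
Working it through for "ffurnace": intermediate "uujgcprt", final "jgcprtuu".

jgcprtuu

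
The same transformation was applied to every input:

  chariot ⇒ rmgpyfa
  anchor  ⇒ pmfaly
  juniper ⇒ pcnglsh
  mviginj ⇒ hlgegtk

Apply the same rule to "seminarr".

The transformation: reverse the string, then shift every letter 2 places backward in the alphabet (wrapping around).
Applying both steps to "seminarr": "rranimes", then "ppylgkcq".

ppylgkcq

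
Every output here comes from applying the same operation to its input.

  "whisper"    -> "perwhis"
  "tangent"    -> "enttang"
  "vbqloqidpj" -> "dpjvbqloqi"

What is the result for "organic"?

nicorga

In each case the input is transformed by: move the last 3 characters to the front (rotate right by 3).
Applying that to "organic" gives "nicorga".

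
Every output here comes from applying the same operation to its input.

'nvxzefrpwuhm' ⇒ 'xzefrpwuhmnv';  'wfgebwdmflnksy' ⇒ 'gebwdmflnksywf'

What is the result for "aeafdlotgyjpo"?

afdlotgyjpoae

In each case the input is transformed by: move the first 2 characters to the end (rotate left by 2).
Applying that to "aeafdlotgyjpo" gives "afdlotgyjpoae".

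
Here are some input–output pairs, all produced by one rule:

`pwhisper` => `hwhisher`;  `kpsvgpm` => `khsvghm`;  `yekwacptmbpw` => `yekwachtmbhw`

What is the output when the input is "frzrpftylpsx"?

frzrhftylhsx

The rule is to replace every "p" with "h".
"frzrpftylpsx" → "frzrhftylhsx".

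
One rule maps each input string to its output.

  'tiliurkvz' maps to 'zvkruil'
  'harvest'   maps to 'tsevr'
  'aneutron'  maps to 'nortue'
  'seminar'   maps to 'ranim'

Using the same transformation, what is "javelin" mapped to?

nilev

In each case the input is transformed by: delete the first 2 characters, then reverse the string.
Starting from "javelin": after the first operation, "velin"; after the second, "nilev".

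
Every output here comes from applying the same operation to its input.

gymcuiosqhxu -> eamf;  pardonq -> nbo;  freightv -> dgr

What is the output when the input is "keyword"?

The rule is to shift every letter 2 places backward in the alphabet (wrapping around), then keep one character in every 3, starting at position 1 (positions 1st, 4th, 7th, ...).
Doing the same to "keyword": "iub".

iub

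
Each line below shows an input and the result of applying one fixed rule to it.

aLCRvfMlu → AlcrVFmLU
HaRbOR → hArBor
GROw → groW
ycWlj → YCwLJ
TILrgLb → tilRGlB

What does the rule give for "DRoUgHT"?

Rule — flip the case of every letter.
So "DRoUgHT" becomes "drOuGht".

drOuGht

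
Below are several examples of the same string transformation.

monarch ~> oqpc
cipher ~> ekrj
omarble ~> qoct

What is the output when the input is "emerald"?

gogt

The transformation: shift every letter 2 places forward in the alphabet (wrapping around), then keep only the first 4 characters.
For "emerald", step one produces "gogtcnf"; step two turns that into "gogt".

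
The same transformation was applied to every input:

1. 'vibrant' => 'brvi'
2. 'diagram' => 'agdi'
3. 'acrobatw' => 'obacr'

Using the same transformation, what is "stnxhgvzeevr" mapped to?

zestnxhgv

In each case the input is transformed by: delete the last 3 characters, then move the last 2 characters to the front (rotate right by 2).
"stnxhgvzeevr" → "stnxhgvze" → "zestnxhgv".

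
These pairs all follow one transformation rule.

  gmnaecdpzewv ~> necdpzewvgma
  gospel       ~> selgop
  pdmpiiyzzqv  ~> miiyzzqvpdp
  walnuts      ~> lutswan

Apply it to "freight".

Rule — move the first 3 characters to the end (rotate left by 3), then swap the first and last characters.
On "freight": the first step gives "ightfre", and the second then gives "eghtfri".

eghtfri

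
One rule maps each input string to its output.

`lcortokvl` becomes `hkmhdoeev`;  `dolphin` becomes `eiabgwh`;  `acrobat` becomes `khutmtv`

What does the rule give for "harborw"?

Looking at the pairs, the operation is to move the first 2 characters to the end (rotate left by 2), then shift every letter 7 places backward in the alphabet (wrapping around).
Working it through for "harborw": intermediate "rborwha", final "kuhkpat".
(Check on "acrobat": → "robatac" → "khutmtv" ✓)

kuhkpat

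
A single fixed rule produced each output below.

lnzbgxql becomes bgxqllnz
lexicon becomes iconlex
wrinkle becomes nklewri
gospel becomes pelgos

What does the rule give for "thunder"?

nderthu

The rule is to move the first 3 characters to the end (rotate left by 3).
So "thunder" becomes "nderthu".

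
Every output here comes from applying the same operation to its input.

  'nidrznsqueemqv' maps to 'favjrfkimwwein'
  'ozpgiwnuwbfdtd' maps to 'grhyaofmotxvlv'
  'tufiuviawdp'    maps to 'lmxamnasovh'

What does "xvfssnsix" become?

pnxkkfkap

Looking at the pairs, the operation is to shift every letter 8 places backward in the alphabet (wrapping around).
Applying that to "xvfssnsix" gives "pnxkkfkap".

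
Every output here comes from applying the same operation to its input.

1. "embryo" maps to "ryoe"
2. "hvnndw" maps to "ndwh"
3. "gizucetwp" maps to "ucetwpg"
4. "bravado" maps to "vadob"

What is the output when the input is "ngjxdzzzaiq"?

xdzzzaiqn

What's happening: move the first 3 characters to the end (rotate left by 3), then delete the last 2 characters.
Working it through for "ngjxdzzzaiq": intermediate "xdzzzaiqngj", final "xdzzzaiqn".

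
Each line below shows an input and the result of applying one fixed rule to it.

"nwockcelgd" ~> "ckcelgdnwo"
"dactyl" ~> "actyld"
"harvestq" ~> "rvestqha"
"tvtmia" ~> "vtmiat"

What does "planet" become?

In each case the input is transformed by: swap the front and back halves of the string, then move the last 2 characters to the front (rotate right by 2).
For "planet" the result is "lanetp".

lanetp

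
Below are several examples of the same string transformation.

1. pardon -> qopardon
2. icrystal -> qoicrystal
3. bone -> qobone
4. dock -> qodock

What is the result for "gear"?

qogear

Rule — prepend "qo".
For "gear" the result is "qogear".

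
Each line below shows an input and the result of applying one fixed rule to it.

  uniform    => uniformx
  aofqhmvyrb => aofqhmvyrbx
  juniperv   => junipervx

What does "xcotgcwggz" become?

xcotgcwggzx

In each case the input is transformed by: append "x".
So "xcotgcwggz" becomes "xcotgcwggzx".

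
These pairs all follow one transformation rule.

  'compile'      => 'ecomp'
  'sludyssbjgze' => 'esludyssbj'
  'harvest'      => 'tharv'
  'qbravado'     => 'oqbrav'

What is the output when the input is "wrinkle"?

ewrin

The transformation: move the last 3 characters to the front (rotate right by 3), then delete the first 2 characters.
"wrinkle" → "klewrin" → "ewrin".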